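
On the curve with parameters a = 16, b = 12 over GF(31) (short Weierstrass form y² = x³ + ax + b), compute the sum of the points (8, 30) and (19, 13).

(8, 30) + (19, 13). λ = (13 - 30)/(19 - 8) ≡ 14/11 mod 31. 11⁻¹ ≡ 17 (mod 31), so λ ≡ 21.
  x = λ² - 8 - 19 = 441 - 27 ≡ 11; y = λ·(8 - 11) - 30 ≡ 0. → (11, 0)

(11, 0)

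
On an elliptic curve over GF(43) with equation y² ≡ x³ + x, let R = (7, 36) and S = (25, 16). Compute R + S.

(34, 37)

(7, 36) + (25, 16). λ = (16 - 36)/(25 - 7) ≡ 23/18 mod 43. 18⁻¹ ≡ 12 (mod 43), so λ ≡ 18.
  x = λ² - 7 - 25 = 324 - 32 ≡ 34; y = λ·(7 - 34) - 36 ≡ 37. → (34, 37)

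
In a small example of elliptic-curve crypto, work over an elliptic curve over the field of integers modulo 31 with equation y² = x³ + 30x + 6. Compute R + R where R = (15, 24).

(26, 14)

tangent at (15, 24): λ = (3·15² + 30)/(2·24) ≡ 23/17. 17⁻¹ ≡ 11 (mod 31) since 17·11 = 187 ≡ 1, so λ ≡ 23·11 ≡ 5.
  x = λ² - 15 - 15 = 25 - 30 ≡ 26; y = λ·(15 - 26) - 24 ≡ 14. → (26, 14)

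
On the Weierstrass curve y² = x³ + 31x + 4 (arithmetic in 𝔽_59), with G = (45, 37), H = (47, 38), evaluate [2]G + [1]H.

First 2G:
Repeated addition: build up to 2G.
2G: tangent at (45, 37): λ = (3·45² + 31)/(2·37) ≡ 29/15. 15⁻¹ ≡ 4 (mod 59), so λ ≡ 29·4 ≡ 57.
  x = λ² - 45 - 45 = 3249 - 90 ≡ 32; y = λ·(45 - 32) - 37 ≡ 55. → (32, 55)
2G = (32, 55).
Finally 2G + H:
(32, 55) + (47, 38). λ = (38 - 55)/(47 - 32) ≡ 42/15 mod 59. 15⁻¹ ≡ 4 (mod 59), so λ ≡ 50.
  x = λ² - 32 - 47 = 2500 - 79 ≡ 2; y = λ·(32 - 2) - 55 ≡ 29. → (2, 29)

(2, 29)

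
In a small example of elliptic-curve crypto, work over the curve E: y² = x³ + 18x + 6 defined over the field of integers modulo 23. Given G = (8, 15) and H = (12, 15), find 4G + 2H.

(12, 8)

First 4G:
Double-and-add on 4 = (100)₂. Start with G = (8, 15) for the leading 1-bit.
double: tangent at (8, 15): λ = (3·8² + 18)/(2·15) ≡ 3/7. 7⁻¹ ≡ 10 (mod 23) since 7·10 = 70 ≡ 1, so λ ≡ 3·10 ≡ 7.
  x = λ² - 8 - 8 = 49 - 16 ≡ 10; y = λ·(8 - 10) - 15 ≡ 17. → (10, 17)
double: tangent at (10, 17): λ = (3·10² + 18)/(2·17) ≡ 19/11. 11⁻¹ ≡ 21 (mod 23), so λ ≡ 19·21 ≡ 8.
  x = λ² - 10 - 10 = 64 - 20 ≡ 21; y = λ·(10 - 21) - 17 ≡ 10. → (21, 10)
4G = (21, 10).
Next 2H:
Repeated addition: build up to 2H.
2H: tangent at (12, 15): λ = (3·12² + 18)/(2·15) ≡ 13/7. 7⁻¹ ≡ 10 (mod 23), so λ ≡ 13·10 ≡ 15.
  x = λ² - 12 - 12 = 225 - 24 ≡ 17; y = λ·(12 - 17) - 15 ≡ 2. → (17, 2)
2H = (17, 2).
Finally 4G + 2H:
(21, 10) + (17, 2). λ = (2 - 10)/(17 - 21) ≡ 15/19 mod 23. 19⁻¹ ≡ 17 (mod 23), so λ ≡ 2.
  x = λ² - 21 - 17 = 4 - 38 ≡ 12; y = λ·(21 - 12) - 10 ≡ 8. → (12, 8)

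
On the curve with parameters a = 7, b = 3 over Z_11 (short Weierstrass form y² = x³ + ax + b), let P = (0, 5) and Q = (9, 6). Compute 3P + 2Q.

First 3P:
Repeated addition: build up to 3P.
2P: tangent at (0, 5): λ = (3·0² + 7)/(2·5) ≡ 7/10. 10⁻¹ ≡ 10 (mod 11) since 10·10 = 100 ≡ 1, so λ ≡ 7·10 ≡ 4.
  x = λ² - 0 - 0 = 16 - 0 ≡ 5; y = λ·(0 - 5) - 5 ≡ 8. → (5, 8)
3P: (5, 8) + (0, 5). λ = (5 - 8)/(0 - 5) ≡ 8/6 mod 11. 6⁻¹ ≡ 2 (mod 11), so λ ≡ 5.
  x = λ² - 5 - 0 = 25 - 5 ≡ 9; y = λ·(5 - 9) - 8 ≡ 5. → (9, 5)
3P = (9, 5).
Next 2Q:
Repeated addition: build up to 2Q.
2Q: tangent at (9, 6): λ = (3·9² + 7)/(2·6) ≡ 8/1. 1⁻¹ ≡ 1 (mod 11), so λ ≡ 8·1 ≡ 8.
  x = λ² - 9 - 9 = 64 - 18 ≡ 2; y = λ·(9 - 2) - 6 ≡ 6. → (2, 6)
2Q = (2, 6).
Finally 3P + 2Q:
(9, 5) + (2, 6). λ = (6 - 5)/(2 - 9) ≡ 1/4 mod 11. 4⁻¹ ≡ 3 (mod 11), so λ ≡ 3.
  x = λ² - 9 - 2 = 9 - 11 ≡ 9; y = λ·(9 - 9) - 5 ≡ 6. → (9, 6)

(9, 6)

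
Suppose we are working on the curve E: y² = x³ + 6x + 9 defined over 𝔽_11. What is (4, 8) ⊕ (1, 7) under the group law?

(0, 8)

(4, 8) + (1, 7). λ = (7 - 8)/(1 - 4) ≡ 10/8 mod 11. 8⁻¹ ≡ 7 (mod 11), so λ ≡ 4.
  x = λ² - 4 - 1 = 16 - 5 ≡ 0; y = λ·(4 - 0) - 8 ≡ 8. → (0, 8)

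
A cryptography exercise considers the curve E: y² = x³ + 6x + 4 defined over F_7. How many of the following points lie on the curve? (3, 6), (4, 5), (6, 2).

(3, 6): 6² ≡ 1, rhs ≡ 0 → off.
(4, 5): 5² ≡ 4, rhs ≡ 1 → off.
(6, 2): 2² ≡ 4, rhs ≡ 4 → on.

1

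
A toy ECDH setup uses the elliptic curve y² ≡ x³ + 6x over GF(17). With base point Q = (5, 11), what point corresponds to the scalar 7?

(12, 7)

Double-and-add on 7 = (111)₂. Start with Q = (5, 11) for the leading 1-bit.
double: tangent at (5, 11): λ = (3·5² + 6)/(2·11) ≡ 13/5. 5⁻¹ ≡ 7 (mod 17) since 5·7 = 35 ≡ 1, so λ ≡ 13·7 ≡ 6.
  x = λ² - 5 - 5 = 36 - 10 ≡ 9; y = λ·(5 - 9) - 11 ≡ 16. → (9, 16)
add Q: (9, 16) + (5, 11). λ = (11 - 16)/(5 - 9) ≡ 12/13 mod 17. 13⁻¹ ≡ 4 (mod 17) since 13·4 = 52 ≡ 1, so λ ≡ 14.
  x = λ² - 9 - 5 = 196 - 14 ≡ 12; y = λ·(9 - 12) - 16 ≡ 10. → (12, 10)
double: tangent at (12, 10): λ = (3·12² + 6)/(2·10) ≡ 13/3. 3⁻¹ ≡ 6 (mod 17), so λ ≡ 13·6 ≡ 10.
  x = λ² - 12 - 12 = 100 - 24 ≡ 8; y = λ·(12 - 8) - 10 ≡ 13. → (8, 13)
add Q: (8, 13) + (5, 11). λ = (11 - 13)/(5 - 8) ≡ 15/14 mod 17. 14⁻¹ ≡ 11 (mod 17), so λ ≡ 12.
  x = λ² - 8 - 5 = 144 - 13 ≡ 12; y = λ·(8 - 12) - 13 ≡ 7. → (12, 7)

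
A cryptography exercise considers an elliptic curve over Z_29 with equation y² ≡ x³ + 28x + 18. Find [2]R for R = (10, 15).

tangent at (10, 15): λ = (3·10² + 28)/(2·15) ≡ 9/1. 1⁻¹ ≡ 1 (mod 29) since 1·1 = 1 ≡ 1, so λ ≡ 9·1 ≡ 9.
  x = λ² - 10 - 10 = 81 - 20 ≡ 3; y = λ·(10 - 3) - 15 ≡ 19. → (3, 19)

(3, 19)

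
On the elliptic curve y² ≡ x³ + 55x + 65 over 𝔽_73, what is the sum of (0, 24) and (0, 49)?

O

The two points share x = 0 and their y-coordinates satisfy 24 + 49 ≡ 0 (mod 73), so they are inverses. Their sum is the point at infinity.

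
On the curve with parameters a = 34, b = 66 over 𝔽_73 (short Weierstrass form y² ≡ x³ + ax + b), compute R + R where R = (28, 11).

(65, 31)

tangent at (28, 11): λ = (3·28² + 34)/(2·11) ≡ 50/22. 22⁻¹ ≡ 10 (mod 73) since 22·10 = 220 ≡ 1, so λ ≡ 50·10 ≡ 62.
  x = λ² - 28 - 28 = 3844 - 56 ≡ 65; y = λ·(28 - 65) - 11 ≡ 31. → (65, 31)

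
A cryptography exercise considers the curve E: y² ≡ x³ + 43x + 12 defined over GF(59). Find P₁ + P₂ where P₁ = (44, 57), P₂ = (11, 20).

(11, 39)

(44, 57) + (11, 20). λ = (20 - 57)/(11 - 44) ≡ 22/26 mod 59. 26⁻¹ ≡ 25 (mod 59) since 26·25 = 650 ≡ 1, so λ ≡ 19.
  x = λ² - 44 - 11 = 361 - 55 ≡ 11; y = λ·(44 - 11) - 57 ≡ 39. → (11, 39)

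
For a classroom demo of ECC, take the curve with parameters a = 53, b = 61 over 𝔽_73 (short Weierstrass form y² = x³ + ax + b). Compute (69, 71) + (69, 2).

O

The two points share x = 69 and their y-coordinates satisfy 71 + 2 ≡ 0 (mod 73), so they are inverses. Their sum is O.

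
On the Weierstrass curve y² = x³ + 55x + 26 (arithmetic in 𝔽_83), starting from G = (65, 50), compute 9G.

Repeated addition: build up to 9G.
2G: tangent at (65, 50): λ = (3·65² + 55)/(2·50) ≡ 31/17. 17⁻¹ ≡ 44 (mod 83), so λ ≡ 31·44 ≡ 36.
  x = λ² - 65 - 65 = 1296 - 130 ≡ 4; y = λ·(65 - 4) - 50 ≡ 71. → (4, 71)
3G: (4, 71) + (65, 50). λ = (50 - 71)/(65 - 4) ≡ 62/61 mod 83. 61⁻¹ ≡ 49 (mod 83), so λ ≡ 50.
  x = λ² - 4 - 65 = 2500 - 69 ≡ 24; y = λ·(4 - 24) - 71 ≡ 8. → (24, 8)
4G: (24, 8) + (65, 50). λ = (50 - 8)/(65 - 24) ≡ 42/41 mod 83. 41⁻¹ ≡ 81 (mod 83), so λ ≡ 82.
  x = λ² - 24 - 65 = 6724 - 89 ≡ 78; y = λ·(24 - 78) - 8 ≡ 46. → (78, 46)
5G: (78, 46) + (65, 50). λ = (50 - 46)/(65 - 78) ≡ 4/70 mod 83. 70⁻¹ ≡ 51 (mod 83) since 70·51 = 3570 ≡ 1, so λ ≡ 38.
  x = λ² - 78 - 65 = 1444 - 143 ≡ 56; y = λ·(78 - 56) - 46 ≡ 43. → (56, 43)
6G: (56, 43) + (65, 50). λ = (50 - 43)/(65 - 56) ≡ 7/9 mod 83. 9⁻¹ ≡ 37 (mod 83), so λ ≡ 10.
  x = λ² - 56 - 65 = 100 - 121 ≡ 62; y = λ·(56 - 62) - 43 ≡ 63. → (62, 63)
7G: (62, 63) + (65, 50). λ = (50 - 63)/(65 - 62) ≡ 70/3 mod 83. 3⁻¹ ≡ 28 (mod 83), so λ ≡ 51.
  x = λ² - 62 - 65 = 2601 - 127 ≡ 67; y = λ·(62 - 67) - 63 ≡ 14. → (67, 14)
8G: (67, 14) + (65, 50). λ = (50 - 14)/(65 - 67) ≡ 36/81 mod 83. 81⁻¹ ≡ 41 (mod 83), so λ ≡ 65.
  x = λ² - 67 - 65 = 4225 - 132 ≡ 26; y = λ·(67 - 26) - 14 ≡ 78. → (26, 78)
9G: (26, 78) + (65, 50). λ = (50 - 78)/(65 - 26) ≡ 55/39 mod 83. 39⁻¹ ≡ 66 (mod 83) since 39·66 = 2574 ≡ 1, so λ ≡ 61.
  x = λ² - 26 - 65 = 3721 - 91 ≡ 61; y = λ·(26 - 61) - 78 ≡ 28. → (61, 28)

(61, 28)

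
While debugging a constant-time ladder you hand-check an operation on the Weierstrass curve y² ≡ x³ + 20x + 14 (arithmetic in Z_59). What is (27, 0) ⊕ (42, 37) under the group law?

(5, 11)

(27, 0) + (42, 37). λ = (37 - 0)/(42 - 27) ≡ 37/15 mod 59. 15⁻¹ ≡ 4 (mod 59), so λ ≡ 30.
  x = λ² - 27 - 42 = 900 - 69 ≡ 5; y = λ·(27 - 5) - 0 ≡ 11. → (5, 11)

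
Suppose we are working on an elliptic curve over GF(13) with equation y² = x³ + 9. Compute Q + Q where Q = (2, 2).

(5, 2)

tangent at (2, 2): λ = (3·2² + 0)/(2·2) ≡ 12/4. 4⁻¹ ≡ 10 (mod 13), so λ ≡ 12·10 ≡ 3.
  x = λ² - 2 - 2 = 9 - 4 ≡ 5; y = λ·(2 - 5) - 2 ≡ 2. → (5, 2)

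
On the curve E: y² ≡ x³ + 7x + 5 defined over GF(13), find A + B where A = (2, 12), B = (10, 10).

(10, 3)

(2, 12) + (10, 10). λ = (10 - 12)/(10 - 2) ≡ 11/8 mod 13. 8⁻¹ ≡ 5 (mod 13), so λ ≡ 3.
  x = λ² - 2 - 10 = 9 - 12 ≡ 10; y = λ·(2 - 10) - 12 ≡ 3. → (10, 3)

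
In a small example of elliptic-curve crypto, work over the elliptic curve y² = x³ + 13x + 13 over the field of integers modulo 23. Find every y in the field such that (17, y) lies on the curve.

8, 15

x³ + 13x + 13 = 5147 ≡ 18 (mod 23).
Square roots of 18 mod 23: 8 and 15 (since 8² = 64 ≡ 18).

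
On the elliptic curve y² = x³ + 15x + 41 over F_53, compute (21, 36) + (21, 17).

O

The two points share x = 21 and their y-coordinates satisfy 36 + 17 ≡ 0 (mod 53), so they are inverses. Their sum is the point at infinity.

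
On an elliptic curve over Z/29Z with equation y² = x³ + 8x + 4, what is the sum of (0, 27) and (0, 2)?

O

The two points share x = 0 and their y-coordinates satisfy 27 + 2 ≡ 0 (mod 29), so they are inverses. Their sum is O.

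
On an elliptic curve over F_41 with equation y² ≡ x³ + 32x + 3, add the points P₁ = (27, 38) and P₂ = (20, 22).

(27, 38) + (20, 22). λ = (22 - 38)/(20 - 27) ≡ 25/34 mod 41. 34⁻¹ ≡ 35 (mod 41), so λ ≡ 14.
  x = λ² - 27 - 20 = 196 - 47 ≡ 26; y = λ·(27 - 26) - 38 ≡ 17. → (26, 17)

(26, 17)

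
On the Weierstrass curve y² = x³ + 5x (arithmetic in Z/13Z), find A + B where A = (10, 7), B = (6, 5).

(10, 7) + (6, 5). λ = (5 - 7)/(6 - 10) ≡ 11/9 mod 13. 9⁻¹ ≡ 3 (mod 13) since 9·3 = 27 ≡ 1, so λ ≡ 7.
  x = λ² - 10 - 6 = 49 - 16 ≡ 7; y = λ·(10 - 7) - 7 ≡ 1. → (7, 1)

(7, 1)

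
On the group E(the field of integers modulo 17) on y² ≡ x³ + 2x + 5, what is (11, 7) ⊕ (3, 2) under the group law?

(1, 12)

(11, 7) + (3, 2). λ = (2 - 7)/(3 - 11) ≡ 12/9 mod 17. 9⁻¹ ≡ 2 (mod 17), so λ ≡ 7.
  x = λ² - 11 - 3 = 49 - 14 ≡ 1; y = λ·(11 - 1) - 7 ≡ 12. → (1, 12)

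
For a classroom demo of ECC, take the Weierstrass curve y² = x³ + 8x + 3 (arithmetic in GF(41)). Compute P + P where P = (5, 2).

tangent at (5, 2): λ = (3·5² + 8)/(2·2) ≡ 1/4. 4⁻¹ ≡ 31 (mod 41), so λ ≡ 1·31 ≡ 31.
  x = λ² - 5 - 5 = 961 - 10 ≡ 8; y = λ·(5 - 8) - 2 ≡ 28. → (8, 28)

(8, 28)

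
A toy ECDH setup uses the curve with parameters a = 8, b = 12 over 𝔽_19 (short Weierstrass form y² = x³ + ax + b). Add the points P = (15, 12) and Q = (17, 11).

(11, 5)

(15, 12) + (17, 11). λ = (11 - 12)/(17 - 15) ≡ 18/2 mod 19. 2⁻¹ ≡ 10 (mod 19), so λ ≡ 9.
  x = λ² - 15 - 17 = 81 - 32 ≡ 11; y = λ·(15 - 11) - 12 ≡ 5. → (11, 5)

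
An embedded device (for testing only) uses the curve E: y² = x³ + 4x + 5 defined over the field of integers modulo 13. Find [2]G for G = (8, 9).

(9, 9)

tangent at (8, 9): λ = (3·8² + 4)/(2·9) ≡ 1/5. 5⁻¹ ≡ 8 (mod 13), so λ ≡ 1·8 ≡ 8.
  x = λ² - 8 - 8 = 64 - 16 ≡ 9; y = λ·(8 - 9) - 9 ≡ 9. → (9, 9)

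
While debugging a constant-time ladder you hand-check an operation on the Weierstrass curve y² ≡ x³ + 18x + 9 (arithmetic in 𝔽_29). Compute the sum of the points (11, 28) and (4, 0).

(11, 28) + (4, 0). λ = (0 - 28)/(4 - 11) ≡ 1/22 mod 29. 22⁻¹ ≡ 4 (mod 29) since 22·4 = 88 ≡ 1, so λ ≡ 4.
  x = λ² - 11 - 4 = 16 - 15 ≡ 1; y = λ·(11 - 1) - 28 ≡ 12. → (1, 12)

(1, 12)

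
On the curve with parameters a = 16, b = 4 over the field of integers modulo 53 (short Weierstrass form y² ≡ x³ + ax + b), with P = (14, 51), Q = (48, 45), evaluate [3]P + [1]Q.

First 3P:
Repeated addition: build up to 3P.
2P: tangent at (14, 51): λ = (3·14² + 16)/(2·51) ≡ 21/49. 49⁻¹ ≡ 13 (mod 53), so λ ≡ 21·13 ≡ 8.
  x = λ² - 14 - 14 = 64 - 28 ≡ 36; y = λ·(14 - 36) - 51 ≡ 38. → (36, 38)
3P: (36, 38) + (14, 51). λ = (51 - 38)/(14 - 36) ≡ 13/31 mod 53. 31⁻¹ ≡ 12 (mod 53), so λ ≡ 50.
  x = λ² - 36 - 14 = 2500 - 50 ≡ 12; y = λ·(36 - 12) - 38 ≡ 49. → (12, 49)
3P = (12, 49).
Finally 3P + Q:
(12, 49) + (48, 45). λ = (45 - 49)/(48 - 12) ≡ 49/36 mod 53. 36⁻¹ ≡ 28 (mod 53), so λ ≡ 47.
  x = λ² - 12 - 48 = 2209 - 60 ≡ 29; y = λ·(12 - 29) - 49 ≡ 0. → (29, 0)

(29, 0)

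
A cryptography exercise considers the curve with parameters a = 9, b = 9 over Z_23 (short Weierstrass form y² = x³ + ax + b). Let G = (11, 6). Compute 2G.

tangent at (11, 6): λ = (3·11² + 9)/(2·6) ≡ 4/12. 12⁻¹ ≡ 2 (mod 23), so λ ≡ 4·2 ≡ 8.
  x = λ² - 11 - 11 = 64 - 22 ≡ 19; y = λ·(11 - 19) - 6 ≡ 22. → (19, 22)

(19, 22)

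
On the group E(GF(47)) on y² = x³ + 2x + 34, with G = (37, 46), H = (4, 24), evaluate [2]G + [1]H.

(35, 16)

First 2G:
Repeated addition: build up to 2G.
2G: tangent at (37, 46): λ = (3·37² + 2)/(2·46) ≡ 20/45. 45⁻¹ ≡ 23 (mod 47) since 45·23 = 1035 ≡ 1, so λ ≡ 20·23 ≡ 37.
  x = λ² - 37 - 37 = 1369 - 74 ≡ 26; y = λ·(37 - 26) - 46 ≡ 32. → (26, 32)
2G = (26, 32).
Finally 2G + H:
(26, 32) + (4, 24). λ = (24 - 32)/(4 - 26) ≡ 39/25 mod 47. 25⁻¹ ≡ 32 (mod 47), so λ ≡ 26.
  x = λ² - 26 - 4 = 676 - 30 ≡ 35; y = λ·(26 - 35) - 32 ≡ 16. → (35, 16)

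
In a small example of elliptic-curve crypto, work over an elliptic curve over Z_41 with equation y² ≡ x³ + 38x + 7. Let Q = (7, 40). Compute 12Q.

Double-and-add on 12 = (1100)₂. Start with Q = (7, 40) for the leading 1-bit.
double: tangent at (7, 40): λ = (3·7² + 38)/(2·40) ≡ 21/39. 39⁻¹ ≡ 20 (mod 41), so λ ≡ 21·20 ≡ 10.
  x = λ² - 7 - 7 = 100 - 14 ≡ 4; y = λ·(7 - 4) - 40 ≡ 31. → (4, 31)
add Q: (4, 31) + (7, 40). λ = (40 - 31)/(7 - 4) ≡ 9/3 mod 41. 3⁻¹ ≡ 14 (mod 41), so λ ≡ 3.
  x = λ² - 4 - 7 = 9 - 11 ≡ 39; y = λ·(4 - 39) - 31 ≡ 28. → (39, 28)
double: tangent at (39, 28): λ = (3·39² + 38)/(2·28) ≡ 9/15. 15⁻¹ ≡ 11 (mod 41), so λ ≡ 9·11 ≡ 17.
  x = λ² - 39 - 39 = 289 - 78 ≡ 6; y = λ·(39 - 6) - 28 ≡ 0. → (6, 0)
double: (6, 0) + (6, 0): same x and y₁ ≡ -y₂, so the sum is 𝒪.

O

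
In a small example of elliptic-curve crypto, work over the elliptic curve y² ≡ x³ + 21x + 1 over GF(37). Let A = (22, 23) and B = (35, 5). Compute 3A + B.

(35, 32)

First 3A:
Repeated addition: build up to 3A.
2A: tangent at (22, 23): λ = (3·22² + 21)/(2·23) ≡ 30/9. 9⁻¹ ≡ 33 (mod 37) since 9·33 = 297 ≡ 1, so λ ≡ 30·33 ≡ 28.
  x = λ² - 22 - 22 = 784 - 44 ≡ 0; y = λ·(22 - 0) - 23 ≡ 1. → (0, 1)
3A: (0, 1) + (22, 23). λ = (23 - 1)/(22 - 0) ≡ 22/22 mod 37. 22⁻¹ ≡ 32 (mod 37), so λ ≡ 1.
  x = λ² - 0 - 22 = 1 - 22 ≡ 16; y = λ·(0 - 16) - 1 ≡ 20. → (16, 20)
3A = (16, 20).
Finally 3A + B:
(16, 20) + (35, 5). λ = (5 - 20)/(35 - 16) ≡ 22/19 mod 37. 19⁻¹ ≡ 2 (mod 37), so λ ≡ 7.
  x = λ² - 16 - 35 = 49 - 51 ≡ 35; y = λ·(16 - 35) - 20 ≡ 32. → (35, 32)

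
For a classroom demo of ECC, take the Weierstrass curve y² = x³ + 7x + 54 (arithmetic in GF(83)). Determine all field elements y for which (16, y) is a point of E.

19, 64

x³ + 7x + 54 = 4262 ≡ 29 (mod 83).
Square roots of 29 mod 83: 19 and 64 (since 19² = 361 ≡ 29).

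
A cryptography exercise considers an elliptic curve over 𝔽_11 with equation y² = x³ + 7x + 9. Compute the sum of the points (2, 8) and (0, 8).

(2, 8) + (0, 8). λ = (8 - 8)/(0 - 2) ≡ 0/9 mod 11. 9⁻¹ ≡ 5 (mod 11), so λ ≡ 0.
  x = λ² - 2 - 0 = 0 - 2 ≡ 9; y = λ·(2 - 9) - 8 ≡ 3. → (9, 3)

(9, 3)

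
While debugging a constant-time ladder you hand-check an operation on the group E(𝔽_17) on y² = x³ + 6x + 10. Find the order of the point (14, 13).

2P: tangent at (14, 13): λ = (3·14² + 6)/(2·13) ≡ 16/9. 9⁻¹ ≡ 2 (mod 17), so λ ≡ 16·2 ≡ 15.
  x = λ² - 14 - 14 = 225 - 28 ≡ 10; y = λ·(14 - 10) - 13 ≡ 13. → (10, 13)
3P: (10, 13) + (14, 13). λ = (13 - 13)/(14 - 10) ≡ 0/4 mod 17. 4⁻¹ ≡ 13 (mod 17), so λ ≡ 0.
  x = λ² - 10 - 14 = 0 - 24 ≡ 10; y = λ·(10 - 10) - 13 ≡ 4. → (10, 4)
4P: (10, 4) + (14, 13). λ = (13 - 4)/(14 - 10) ≡ 9/4 mod 17. 4⁻¹ ≡ 13 (mod 17), so λ ≡ 15.
  x = λ² - 10 - 14 = 225 - 24 ≡ 14; y = λ·(10 - 14) - 4 ≡ 4. → (14, 4)
5P: (14, 4) + (14, 13): same x and y₁ ≡ -y₂, so the sum is 𝒪.
5P = 𝒪, so the order is 5.

5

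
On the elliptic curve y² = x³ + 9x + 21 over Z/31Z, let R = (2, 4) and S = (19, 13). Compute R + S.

(2, 4) + (19, 13). λ = (13 - 4)/(19 - 2) ≡ 9/17 mod 31. 17⁻¹ ≡ 11 (mod 31) since 17·11 = 187 ≡ 1, so λ ≡ 6.
  x = λ² - 2 - 19 = 36 - 21 ≡ 15; y = λ·(2 - 15) - 4 ≡ 11. → (15, 11)

(15, 11)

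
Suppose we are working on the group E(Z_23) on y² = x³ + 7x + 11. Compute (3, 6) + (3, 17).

The two points share x = 3 and their y-coordinates satisfy 6 + 17 ≡ 0 (mod 23), so they are inverses. Their sum is ∞.

O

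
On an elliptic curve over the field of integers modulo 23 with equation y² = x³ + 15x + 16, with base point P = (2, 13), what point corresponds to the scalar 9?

Repeated addition: build up to 9P.
2P: tangent at (2, 13): λ = (3·2² + 15)/(2·13) ≡ 4/3. 3⁻¹ ≡ 8 (mod 23), so λ ≡ 4·8 ≡ 9.
  x = λ² - 2 - 2 = 81 - 4 ≡ 8; y = λ·(2 - 8) - 13 ≡ 2. → (8, 2)
3P: (8, 2) + (2, 13). λ = (13 - 2)/(2 - 8) ≡ 11/17 mod 23. 17⁻¹ ≡ 19 (mod 23) since 17·19 = 323 ≡ 1, so λ ≡ 2.
  x = λ² - 8 - 2 = 4 - 10 ≡ 17; y = λ·(8 - 17) - 2 ≡ 3. → (17, 3)
4P: (17, 3) + (2, 13). λ = (13 - 3)/(2 - 17) ≡ 10/8 mod 23. 8⁻¹ ≡ 3 (mod 23) since 8·3 = 24 ≡ 1, so λ ≡ 7.
  x = λ² - 17 - 2 = 49 - 19 ≡ 7; y = λ·(17 - 7) - 3 ≡ 21. → (7, 21)
5P: (7, 21) + (2, 13). λ = (13 - 21)/(2 - 7) ≡ 15/18 mod 23. 18⁻¹ ≡ 9 (mod 23) since 18·9 = 162 ≡ 1, so λ ≡ 20.
  x = λ² - 7 - 2 = 400 - 9 ≡ 0; y = λ·(7 - 0) - 21 ≡ 4. → (0, 4)
6P: (0, 4) + (2, 13). λ = (13 - 4)/(2 - 0) ≡ 9/2 mod 23. 2⁻¹ ≡ 12 (mod 23), so λ ≡ 16.
  x = λ² - 0 - 2 = 256 - 2 ≡ 1; y = λ·(0 - 1) - 4 ≡ 3. → (1, 3)
7P: (1, 3) + (2, 13). λ = (13 - 3)/(2 - 1) ≡ 10/1 mod 23. 1⁻¹ ≡ 1 (mod 23) since 1·1 = 1 ≡ 1, so λ ≡ 10.
  x = λ² - 1 - 2 = 100 - 3 ≡ 5; y = λ·(1 - 5) - 3 ≡ 3. → (5, 3)
8P: (5, 3) + (2, 13). λ = (13 - 3)/(2 - 5) ≡ 10/20 mod 23. 20⁻¹ ≡ 15 (mod 23) since 20·15 = 300 ≡ 1, so λ ≡ 12.
  x = λ² - 5 - 2 = 144 - 7 ≡ 22; y = λ·(5 - 22) - 3 ≡ 0. → (22, 0)
9P: (22, 0) + (2, 13). λ = (13 - 0)/(2 - 22) ≡ 13/3 mod 23. 3⁻¹ ≡ 8 (mod 23) since 3·8 = 24 ≡ 1, so λ ≡ 12.
  x = λ² - 22 - 2 = 144 - 24 ≡ 5; y = λ·(22 - 5) - 0 ≡ 20. → (5, 20)

(5, 20)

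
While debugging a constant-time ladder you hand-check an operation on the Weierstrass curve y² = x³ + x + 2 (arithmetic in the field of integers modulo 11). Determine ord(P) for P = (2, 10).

2P: tangent at (2, 10): λ = (3·2² + 1)/(2·10) ≡ 2/9. 9⁻¹ ≡ 5 (mod 11), so λ ≡ 2·5 ≡ 10.
  x = λ² - 2 - 2 = 100 - 4 ≡ 8; y = λ·(2 - 8) - 10 ≡ 7. → (8, 7)
3P: (8, 7) + (2, 10). λ = (10 - 7)/(2 - 8) ≡ 3/5 mod 11. 5⁻¹ ≡ 9 (mod 11), so λ ≡ 5.
  x = λ² - 8 - 2 = 25 - 10 ≡ 4; y = λ·(8 - 4) - 7 ≡ 2. → (4, 2)
4P: (4, 2) + (2, 10). λ = (10 - 2)/(2 - 4) ≡ 8/9 mod 11. 9⁻¹ ≡ 5 (mod 11), so λ ≡ 7.
  x = λ² - 4 - 2 = 49 - 6 ≡ 10; y = λ·(4 - 10) - 2 ≡ 0. → (10, 0)
5P: (10, 0) + (2, 10). λ = (10 - 0)/(2 - 10) ≡ 10/3 mod 11. 3⁻¹ ≡ 4 (mod 11) since 3·4 = 12 ≡ 1, so λ ≡ 7.
  x = λ² - 10 - 2 = 49 - 12 ≡ 4; y = λ·(10 - 4) - 0 ≡ 9. → (4, 9)
6P: (4, 9) + (2, 10). λ = (10 - 9)/(2 - 4) ≡ 1/9 mod 11. 9⁻¹ ≡ 5 (mod 11), so λ ≡ 5.
  x = λ² - 4 - 2 = 25 - 6 ≡ 8; y = λ·(4 - 8) - 9 ≡ 4. → (8, 4)
7P: (8, 4) + (2, 10). λ = (10 - 4)/(2 - 8) ≡ 6/5 mod 11. 5⁻¹ ≡ 9 (mod 11), so λ ≡ 10.
  x = λ² - 8 - 2 = 100 - 10 ≡ 2; y = λ·(8 - 2) - 4 ≡ 1. → (2, 1)
8P: (2, 1) + (2, 10): same x and y₁ ≡ -y₂, so the sum is ∞.
8P = ∞, so the order is 8.

8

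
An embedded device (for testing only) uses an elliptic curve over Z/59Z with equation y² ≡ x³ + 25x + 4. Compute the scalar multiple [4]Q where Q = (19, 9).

Repeated addition: build up to 4Q.
2Q: tangent at (19, 9): λ = (3·19² + 25)/(2·9) ≡ 46/18. 18⁻¹ ≡ 23 (mod 59), so λ ≡ 46·23 ≡ 55.
  x = λ² - 19 - 19 = 3025 - 38 ≡ 37; y = λ·(19 - 37) - 9 ≡ 4. → (37, 4)
3Q: (37, 4) + (19, 9). λ = (9 - 4)/(19 - 37) ≡ 5/41 mod 59. 41⁻¹ ≡ 36 (mod 59), so λ ≡ 3.
  x = λ² - 37 - 19 = 9 - 56 ≡ 12; y = λ·(37 - 12) - 4 ≡ 12. → (12, 12)
4Q: (12, 12) + (19, 9). λ = (9 - 12)/(19 - 12) ≡ 56/7 mod 59. 7⁻¹ ≡ 17 (mod 59), so λ ≡ 8.
  x = λ² - 12 - 19 = 64 - 31 ≡ 33; y = λ·(12 - 33) - 12 ≡ 56. → (33, 56)

(33, 56)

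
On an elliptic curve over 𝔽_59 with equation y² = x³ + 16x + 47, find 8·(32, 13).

(39, 39)

Write P = (32, 13).
Repeated addition: build up to 8P.
2P: tangent at (32, 13): λ = (3·32² + 16)/(2·13) ≡ 20/26. 26⁻¹ ≡ 25 (mod 59) since 26·25 = 650 ≡ 1, so λ ≡ 20·25 ≡ 28.
  x = λ² - 32 - 32 = 784 - 64 ≡ 12; y = λ·(32 - 12) - 13 ≡ 16. → (12, 16)
3P: (12, 16) + (32, 13). λ = (13 - 16)/(32 - 12) ≡ 56/20 mod 59. 20⁻¹ ≡ 3 (mod 59) since 20·3 = 60 ≡ 1, so λ ≡ 50.
  x = λ² - 12 - 32 = 2500 - 44 ≡ 37; y = λ·(12 - 37) - 16 ≡ 32. → (37, 32)
4P: (37, 32) + (32, 13). λ = (13 - 32)/(32 - 37) ≡ 40/54 mod 59. 54⁻¹ ≡ 47 (mod 59), so λ ≡ 51.
  x = λ² - 37 - 32 = 2601 - 69 ≡ 54; y = λ·(37 - 54) - 32 ≡ 45. → (54, 45)
5P: (54, 45) + (32, 13). λ = (13 - 45)/(32 - 54) ≡ 27/37 mod 59. 37⁻¹ ≡ 8 (mod 59) since 37·8 = 296 ≡ 1, so λ ≡ 39.
  x = λ² - 54 - 32 = 1521 - 86 ≡ 19; y = λ·(54 - 19) - 45 ≡ 22. → (19, 22)
6P: (19, 22) + (32, 13). λ = (13 - 22)/(32 - 19) ≡ 50/13 mod 59. 13⁻¹ ≡ 50 (mod 59), so λ ≡ 22.
  x = λ² - 19 - 32 = 484 - 51 ≡ 20; y = λ·(19 - 20) - 22 ≡ 15. → (20, 15)
7P: (20, 15) + (32, 13). λ = (13 - 15)/(32 - 20) ≡ 57/12 mod 59. 12⁻¹ ≡ 5 (mod 59), so λ ≡ 49.
  x = λ² - 20 - 32 = 2401 - 52 ≡ 48; y = λ·(20 - 48) - 15 ≡ 29. → (48, 29)
8P: (48, 29) + (32, 13). λ = (13 - 29)/(32 - 48) ≡ 43/43 mod 59. 43⁻¹ ≡ 11 (mod 59) since 43·11 = 473 ≡ 1, so λ ≡ 1.
  x = λ² - 48 - 32 = 1 - 80 ≡ 39; y = λ·(48 - 39) - 29 ≡ 39. → (39, 39)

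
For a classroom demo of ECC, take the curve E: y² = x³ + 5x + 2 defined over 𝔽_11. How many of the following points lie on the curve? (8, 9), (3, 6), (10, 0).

(8, 9): 9² ≡ 4, rhs ≡ 4 → on.
(3, 6): 6² ≡ 3, rhs ≡ 0 → off.
(10, 0): 0² ≡ 0, rhs ≡ 7 → off.

1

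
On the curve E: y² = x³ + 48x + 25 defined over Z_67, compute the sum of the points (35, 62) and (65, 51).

(22, 65)

(35, 62) + (65, 51). λ = (51 - 62)/(65 - 35) ≡ 56/30 mod 67. 30⁻¹ ≡ 38 (mod 67), so λ ≡ 51.
  x = λ² - 35 - 65 = 2601 - 100 ≡ 22; y = λ·(35 - 22) - 62 ≡ 65. → (22, 65)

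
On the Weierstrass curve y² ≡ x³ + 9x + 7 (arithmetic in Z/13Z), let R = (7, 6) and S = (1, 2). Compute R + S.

(7, 6) + (1, 2). λ = (2 - 6)/(1 - 7) ≡ 9/7 mod 13. 7⁻¹ ≡ 2 (mod 13), so λ ≡ 5.
  x = λ² - 7 - 1 = 25 - 8 ≡ 4; y = λ·(7 - 4) - 6 ≡ 9. → (4, 9)

(4, 9)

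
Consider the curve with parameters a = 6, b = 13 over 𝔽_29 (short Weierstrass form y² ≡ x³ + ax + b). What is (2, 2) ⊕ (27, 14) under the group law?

(2, 2) + (27, 14). λ = (14 - 2)/(27 - 2) ≡ 12/25 mod 29. 25⁻¹ ≡ 7 (mod 29), so λ ≡ 26.
  x = λ² - 2 - 27 = 676 - 29 ≡ 9; y = λ·(2 - 9) - 2 ≡ 19. → (9, 19)

(9, 19)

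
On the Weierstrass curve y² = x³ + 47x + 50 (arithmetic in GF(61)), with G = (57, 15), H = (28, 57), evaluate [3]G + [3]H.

First 3G:
Repeated addition: build up to 3G.
2G: tangent at (57, 15): λ = (3·57² + 47)/(2·15) ≡ 34/30. 30⁻¹ ≡ 59 (mod 61), so λ ≡ 34·59 ≡ 54.
  x = λ² - 57 - 57 = 2916 - 114 ≡ 57; y = λ·(57 - 57) - 15 ≡ 46. → (57, 46)
3G: (57, 46) + (57, 15): same x and y₁ ≡ -y₂, so the sum is the point at infinity.
3G = the point at infinity.
Next 3H:
Repeated addition: build up to 3H.
2H: tangent at (28, 57): λ = (3·28² + 47)/(2·57) ≡ 20/53. 53⁻¹ ≡ 38 (mod 61), so λ ≡ 20·38 ≡ 28.
  x = λ² - 28 - 28 = 784 - 56 ≡ 57; y = λ·(28 - 57) - 57 ≡ 46. → (57, 46)
3H: (57, 46) + (28, 57). λ = (57 - 46)/(28 - 57) ≡ 11/32 mod 61. 32⁻¹ ≡ 21 (mod 61), so λ ≡ 48.
  x = λ² - 57 - 28 = 2304 - 85 ≡ 23; y = λ·(57 - 23) - 46 ≡ 0. → (23, 0)
3H = (23, 0).
Finally 3G + 3H:
the point at infinity + (23, 0) = (23, 0) (identity).

(23, 0)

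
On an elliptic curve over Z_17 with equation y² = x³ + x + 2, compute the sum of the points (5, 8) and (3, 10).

(10, 14)

(5, 8) + (3, 10). λ = (10 - 8)/(3 - 5) ≡ 2/15 mod 17. 15⁻¹ ≡ 8 (mod 17) since 15·8 = 120 ≡ 1, so λ ≡ 16.
  x = λ² - 5 - 3 = 256 - 8 ≡ 10; y = λ·(5 - 10) - 8 ≡ 14. → (10, 14)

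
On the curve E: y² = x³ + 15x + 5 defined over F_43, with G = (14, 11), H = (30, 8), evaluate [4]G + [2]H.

First 4G:
Double-and-add on 4 = (100)₂. Start with G = (14, 11) for the leading 1-bit.
double: tangent at (14, 11): λ = (3·14² + 15)/(2·11) ≡ 1/22. 22⁻¹ ≡ 2 (mod 43), so λ ≡ 1·2 ≡ 2.
  x = λ² - 14 - 14 = 4 - 28 ≡ 19; y = λ·(14 - 19) - 11 ≡ 22. → (19, 22)
double: tangent at (19, 22): λ = (3·19² + 15)/(2·22) ≡ 23/1. 1⁻¹ ≡ 1 (mod 43) since 1·1 = 1 ≡ 1, so λ ≡ 23·1 ≡ 23.
  x = λ² - 19 - 19 = 529 - 38 ≡ 18; y = λ·(19 - 18) - 22 ≡ 1. → (18, 1)
4G = (18, 1).
Next 2H:
Repeated addition: build up to 2H.
2H: tangent at (30, 8): λ = (3·30² + 15)/(2·8) ≡ 6/16. 16⁻¹ ≡ 35 (mod 43), so λ ≡ 6·35 ≡ 38.
  x = λ² - 30 - 30 = 1444 - 60 ≡ 8; y = λ·(30 - 8) - 8 ≡ 11. → (8, 11)
2H = (8, 11).
Finally 4G + 2H:
(18, 1) + (8, 11). λ = (11 - 1)/(8 - 18) ≡ 10/33 mod 43. 33⁻¹ ≡ 30 (mod 43), so λ ≡ 42.
  x = λ² - 18 - 8 = 1764 - 26 ≡ 18; y = λ·(18 - 18) - 1 ≡ 42. → (18, 42)

(18, 42)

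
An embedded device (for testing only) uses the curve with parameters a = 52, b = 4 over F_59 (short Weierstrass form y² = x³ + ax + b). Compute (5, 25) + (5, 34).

O

The two points share x = 5 and their y-coordinates satisfy 25 + 34 ≡ 0 (mod 59), so they are inverses. Their sum is the point at infinity.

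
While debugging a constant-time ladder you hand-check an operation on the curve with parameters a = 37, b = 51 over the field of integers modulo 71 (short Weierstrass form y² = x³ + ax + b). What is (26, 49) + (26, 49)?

(62, 14)

tangent at (26, 49): λ = (3·26² + 37)/(2·49) ≡ 6/27. 27⁻¹ ≡ 50 (mod 71), so λ ≡ 6·50 ≡ 16.
  x = λ² - 26 - 26 = 256 - 52 ≡ 62; y = λ·(26 - 62) - 49 ≡ 14. → (62, 14)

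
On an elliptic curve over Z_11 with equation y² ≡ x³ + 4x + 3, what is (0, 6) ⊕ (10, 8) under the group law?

(5, 4)

(0, 6) + (10, 8). λ = (8 - 6)/(10 - 0) ≡ 2/10 mod 11. 10⁻¹ ≡ 10 (mod 11), so λ ≡ 9.
  x = λ² - 0 - 10 = 81 - 10 ≡ 5; y = λ·(0 - 5) - 6 ≡ 4. → (5, 4)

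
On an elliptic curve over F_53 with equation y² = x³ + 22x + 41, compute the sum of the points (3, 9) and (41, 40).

(34, 48)

(3, 9) + (41, 40). λ = (40 - 9)/(41 - 3) ≡ 31/38 mod 53. 38⁻¹ ≡ 7 (mod 53) since 38·7 = 266 ≡ 1, so λ ≡ 5.
  x = λ² - 3 - 41 = 25 - 44 ≡ 34; y = λ·(3 - 34) - 9 ≡ 48. → (34, 48)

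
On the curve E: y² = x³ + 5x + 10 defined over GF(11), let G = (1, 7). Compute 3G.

(9, 6)

Repeated addition: build up to 3G.
2G: tangent at (1, 7): λ = (3·1² + 5)/(2·7) ≡ 8/3. 3⁻¹ ≡ 4 (mod 11) since 3·4 = 12 ≡ 1, so λ ≡ 8·4 ≡ 10.
  x = λ² - 1 - 1 = 100 - 2 ≡ 10; y = λ·(1 - 10) - 7 ≡ 2. → (10, 2)
3G: (10, 2) + (1, 7). λ = (7 - 2)/(1 - 10) ≡ 5/2 mod 11. 2⁻¹ ≡ 6 (mod 11) since 2·6 = 12 ≡ 1, so λ ≡ 8.
  x = λ² - 10 - 1 = 64 - 11 ≡ 9; y = λ·(10 - 9) - 2 ≡ 6. → (9, 6)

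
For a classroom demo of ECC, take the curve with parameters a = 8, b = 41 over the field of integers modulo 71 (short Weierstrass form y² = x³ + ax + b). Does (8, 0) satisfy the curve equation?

y² = 0² ≡ 0; x³ + 8x + 41 = 617 ≡ 49 (mod 71). 0 ≠ 49.

no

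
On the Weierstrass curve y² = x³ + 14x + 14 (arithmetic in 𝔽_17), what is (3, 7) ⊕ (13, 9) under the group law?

(3, 7) + (13, 9). λ = (9 - 7)/(13 - 3) ≡ 2/10 mod 17. 10⁻¹ ≡ 12 (mod 17), so λ ≡ 7.
  x = λ² - 3 - 13 = 49 - 16 ≡ 16; y = λ·(3 - 16) - 7 ≡ 4. → (16, 4)

(16, 4)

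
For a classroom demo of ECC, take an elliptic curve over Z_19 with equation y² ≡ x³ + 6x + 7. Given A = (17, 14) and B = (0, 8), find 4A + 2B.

First 4A:
Repeated addition: build up to 4A.
2A: tangent at (17, 14): λ = (3·17² + 6)/(2·14) ≡ 18/9. 9⁻¹ ≡ 17 (mod 19) since 9·17 = 153 ≡ 1, so λ ≡ 18·17 ≡ 2.
  x = λ² - 17 - 17 = 4 - 34 ≡ 8; y = λ·(17 - 8) - 14 ≡ 4. → (8, 4)
3A: (8, 4) + (17, 14). λ = (14 - 4)/(17 - 8) ≡ 10/9 mod 19. 9⁻¹ ≡ 17 (mod 19), so λ ≡ 18.
  x = λ² - 8 - 17 = 324 - 25 ≡ 14; y = λ·(8 - 14) - 4 ≡ 2. → (14, 2)
4A: (14, 2) + (17, 14). λ = (14 - 2)/(17 - 14) ≡ 12/3 mod 19. 3⁻¹ ≡ 13 (mod 19), so λ ≡ 4.
  x = λ² - 14 - 17 = 16 - 31 ≡ 4; y = λ·(14 - 4) - 2 ≡ 0. → (4, 0)
4A = (4, 0).
Next 2B:
Repeated addition: build up to 2B.
2B: tangent at (0, 8): λ = (3·0² + 6)/(2·8) ≡ 6/16. 16⁻¹ ≡ 6 (mod 19), so λ ≡ 6·6 ≡ 17.
  x = λ² - 0 - 0 = 289 - 0 ≡ 4; y = λ·(0 - 4) - 8 ≡ 0. → (4, 0)
2B = (4, 0).
Finally 4A + 2B:
(4, 0) + (4, 0): same x and y₁ ≡ -y₂, so the sum is O.

O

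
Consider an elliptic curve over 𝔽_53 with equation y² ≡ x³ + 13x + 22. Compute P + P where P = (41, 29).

(48, 37)

tangent at (41, 29): λ = (3·41² + 13)/(2·29) ≡ 21/5. 5⁻¹ ≡ 32 (mod 53), so λ ≡ 21·32 ≡ 36.
  x = λ² - 41 - 41 = 1296 - 82 ≡ 48; y = λ·(41 - 48) - 29 ≡ 37. → (48, 37)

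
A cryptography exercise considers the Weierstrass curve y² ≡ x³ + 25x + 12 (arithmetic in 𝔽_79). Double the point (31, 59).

(48, 63)

tangent at (31, 59): λ = (3·31² + 25)/(2·59) ≡ 64/39. 39⁻¹ ≡ 77 (mod 79), so λ ≡ 64·77 ≡ 30.
  x = λ² - 31 - 31 = 900 - 62 ≡ 48; y = λ·(31 - 48) - 59 ≡ 63. → (48, 63)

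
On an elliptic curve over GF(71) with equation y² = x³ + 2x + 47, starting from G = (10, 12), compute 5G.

Double-and-add on 5 = (101)₂. Start with G = (10, 12) for the leading 1-bit.
double: tangent at (10, 12): λ = (3·10² + 2)/(2·12) ≡ 18/24. 24⁻¹ ≡ 3 (mod 71) since 24·3 = 72 ≡ 1, so λ ≡ 18·3 ≡ 54.
  x = λ² - 10 - 10 = 2916 - 20 ≡ 56; y = λ·(10 - 56) - 12 ≡ 60. → (56, 60)
double: tangent at (56, 60): λ = (3·56² + 2)/(2·60) ≡ 38/49. 49⁻¹ ≡ 29 (mod 71) since 49·29 = 1421 ≡ 1, so λ ≡ 38·29 ≡ 37.
  x = λ² - 56 - 56 = 1369 - 112 ≡ 50; y = λ·(56 - 50) - 60 ≡ 20. → (50, 20)
add G: (50, 20) + (10, 12). λ = (12 - 20)/(10 - 50) ≡ 63/31 mod 71. 31⁻¹ ≡ 55 (mod 71) since 31·55 = 1705 ≡ 1, so λ ≡ 57.
  x = λ² - 50 - 10 = 3249 - 60 ≡ 65; y = λ·(50 - 65) - 20 ≡ 48. → (65, 48)

(65, 48)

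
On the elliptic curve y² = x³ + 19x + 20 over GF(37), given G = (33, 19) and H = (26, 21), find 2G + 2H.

First 2G:
Repeated addition: build up to 2G.
2G: tangent at (33, 19): λ = (3·33² + 19)/(2·19) ≡ 30/1. 1⁻¹ ≡ 1 (mod 37), so λ ≡ 30·1 ≡ 30.
  x = λ² - 33 - 33 = 900 - 66 ≡ 20; y = λ·(33 - 20) - 19 ≡ 1. → (20, 1)
2G = (20, 1).
Next 2H:
Repeated addition: build up to 2H.
2H: tangent at (26, 21): λ = (3·26² + 19)/(2·21) ≡ 12/5. 5⁻¹ ≡ 15 (mod 37), so λ ≡ 12·15 ≡ 32.
  x = λ² - 26 - 26 = 1024 - 52 ≡ 10; y = λ·(26 - 10) - 21 ≡ 10. → (10, 10)
2H = (10, 10).
Finally 2G + 2H:
(20, 1) + (10, 10). λ = (10 - 1)/(10 - 20) ≡ 9/27 mod 37. 27⁻¹ ≡ 11 (mod 37) since 27·11 = 297 ≡ 1, so λ ≡ 25.
  x = λ² - 20 - 10 = 625 - 30 ≡ 3; y = λ·(20 - 3) - 1 ≡ 17. → (3, 17)

(3, 17)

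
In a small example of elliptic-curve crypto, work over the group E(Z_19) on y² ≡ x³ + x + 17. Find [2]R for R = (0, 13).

(7, 5)

tangent at (0, 13): λ = (3·0² + 1)/(2·13) ≡ 1/7. 7⁻¹ ≡ 11 (mod 19), so λ ≡ 1·11 ≡ 11.
  x = λ² - 0 - 0 = 121 - 0 ≡ 7; y = λ·(0 - 7) - 13 ≡ 5. → (7, 5)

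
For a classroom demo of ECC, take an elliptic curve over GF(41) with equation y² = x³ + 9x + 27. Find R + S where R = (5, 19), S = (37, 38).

(7, 8)

(5, 19) + (37, 38). λ = (38 - 19)/(37 - 5) ≡ 19/32 mod 41. 32⁻¹ ≡ 9 (mod 41), so λ ≡ 7.
  x = λ² - 5 - 37 = 49 - 42 ≡ 7; y = λ·(5 - 7) - 19 ≡ 8. → (7, 8)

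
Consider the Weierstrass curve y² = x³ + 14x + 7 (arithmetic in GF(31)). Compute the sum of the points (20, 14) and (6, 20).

(21, 13)

(20, 14) + (6, 20). λ = (20 - 14)/(6 - 20) ≡ 6/17 mod 31. 17⁻¹ ≡ 11 (mod 31), so λ ≡ 4.
  x = λ² - 20 - 6 = 16 - 26 ≡ 21; y = λ·(20 - 21) - 14 ≡ 13. → (21, 13)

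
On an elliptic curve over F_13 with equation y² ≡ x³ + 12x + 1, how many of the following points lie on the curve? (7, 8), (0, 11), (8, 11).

1

(7, 8): 8² ≡ 12, rhs ≡ 12 → on.
(0, 11): 11² ≡ 4, rhs ≡ 1 → off.
(8, 11): 11² ≡ 4, rhs ≡ 11 → off.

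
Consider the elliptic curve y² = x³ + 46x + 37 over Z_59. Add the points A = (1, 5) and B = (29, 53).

(50, 29)

(1, 5) + (29, 53). λ = (53 - 5)/(29 - 1) ≡ 48/28 mod 59. 28⁻¹ ≡ 19 (mod 59) since 28·19 = 532 ≡ 1, so λ ≡ 27.
  x = λ² - 1 - 29 = 729 - 30 ≡ 50; y = λ·(1 - 50) - 5 ≡ 29. → (50, 29)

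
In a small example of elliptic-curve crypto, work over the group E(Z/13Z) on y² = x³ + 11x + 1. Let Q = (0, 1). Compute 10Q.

Double-and-add on 10 = (1010)₂. Start with Q = (0, 1) for the leading 1-bit.
double: tangent at (0, 1): λ = (3·0² + 11)/(2·1) ≡ 11/2. 2⁻¹ ≡ 7 (mod 13) since 2·7 = 14 ≡ 1, so λ ≡ 11·7 ≡ 12.
  x = λ² - 0 - 0 = 144 - 0 ≡ 1; y = λ·(0 - 1) - 1 ≡ 0. → (1, 0)
double: (1, 0) + (1, 0): same x and y₁ ≡ -y₂, so the sum is 𝒪.
add Q: 𝒪 + (0, 1) = (0, 1) (identity).
double: tangent at (0, 1): λ = (3·0² + 11)/(2·1) ≡ 11/2. 2⁻¹ ≡ 7 (mod 13) since 2·7 = 14 ≡ 1, so λ ≡ 11·7 ≡ 12.
  x = λ² - 0 - 0 = 144 - 0 ≡ 1; y = λ·(0 - 1) - 1 ≡ 0. → (1, 0)

(1, 0)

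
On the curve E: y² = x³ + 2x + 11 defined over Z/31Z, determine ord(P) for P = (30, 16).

7

2P: tangent at (30, 16): λ = (3·30² + 2)/(2·16) ≡ 5/1. 1⁻¹ ≡ 1 (mod 31) since 1·1 = 1 ≡ 1, so λ ≡ 5·1 ≡ 5.
  x = λ² - 30 - 30 = 25 - 60 ≡ 27; y = λ·(30 - 27) - 16 ≡ 30. → (27, 30)
3P: (27, 30) + (30, 16). λ = (16 - 30)/(30 - 27) ≡ 17/3 mod 31. 3⁻¹ ≡ 21 (mod 31), so λ ≡ 16.
  x = λ² - 27 - 30 = 256 - 57 ≡ 13; y = λ·(27 - 13) - 30 ≡ 8. → (13, 8)
4P: (13, 8) + (30, 16). λ = (16 - 8)/(30 - 13) ≡ 8/17 mod 31. 17⁻¹ ≡ 11 (mod 31) since 17·11 = 187 ≡ 1, so λ ≡ 26.
  x = λ² - 13 - 30 = 676 - 43 ≡ 13; y = λ·(13 - 13) - 8 ≡ 23. → (13, 23)
5P: (13, 23) + (30, 16). λ = (16 - 23)/(30 - 13) ≡ 24/17 mod 31. 17⁻¹ ≡ 11 (mod 31), so λ ≡ 16.
  x = λ² - 13 - 30 = 256 - 43 ≡ 27; y = λ·(13 - 27) - 23 ≡ 1. → (27, 1)
6P: (27, 1) + (30, 16). λ = (16 - 1)/(30 - 27) ≡ 15/3 mod 31. 3⁻¹ ≡ 21 (mod 31) since 3·21 = 63 ≡ 1, so λ ≡ 5.
  x = λ² - 27 - 30 = 25 - 57 ≡ 30; y = λ·(27 - 30) - 1 ≡ 15. → (30, 15)
7P: (30, 15) + (30, 16): same x and y₁ ≡ -y₂, so the sum is ∞.
7P = ∞, so the order is 7.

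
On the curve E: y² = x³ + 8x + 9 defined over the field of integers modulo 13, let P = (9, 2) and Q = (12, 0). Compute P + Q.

(4, 12)

(9, 2) + (12, 0). λ = (0 - 2)/(12 - 9) ≡ 11/3 mod 13. 3⁻¹ ≡ 9 (mod 13), so λ ≡ 8.
  x = λ² - 9 - 12 = 64 - 21 ≡ 4; y = λ·(9 - 4) - 2 ≡ 12. → (4, 12)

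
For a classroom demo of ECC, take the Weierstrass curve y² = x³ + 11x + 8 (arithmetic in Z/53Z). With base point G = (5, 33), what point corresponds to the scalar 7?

(18, 7)

Double-and-add on 7 = (111)₂. Start with G = (5, 33) for the leading 1-bit.
double: tangent at (5, 33): λ = (3·5² + 11)/(2·33) ≡ 33/13. 13⁻¹ ≡ 49 (mod 53), so λ ≡ 33·49 ≡ 27.
  x = λ² - 5 - 5 = 729 - 10 ≡ 30; y = λ·(5 - 30) - 33 ≡ 34. → (30, 34)
add G: (30, 34) + (5, 33). λ = (33 - 34)/(5 - 30) ≡ 52/28 mod 53. 28⁻¹ ≡ 36 (mod 53), so λ ≡ 17.
  x = λ² - 30 - 5 = 289 - 35 ≡ 42; y = λ·(30 - 42) - 34 ≡ 27. → (42, 27)
double: tangent at (42, 27): λ = (3·42² + 11)/(2·27) ≡ 3/1. 1⁻¹ ≡ 1 (mod 53), so λ ≡ 3·1 ≡ 3.
  x = λ² - 42 - 42 = 9 - 84 ≡ 31; y = λ·(42 - 31) - 27 ≡ 6. → (31, 6)
add G: (31, 6) + (5, 33). λ = (33 - 6)/(5 - 31) ≡ 27/27 mod 53. 27⁻¹ ≡ 2 (mod 53), so λ ≡ 1.
  x = λ² - 31 - 5 = 1 - 36 ≡ 18; y = λ·(31 - 18) - 6 ≡ 7. → (18, 7)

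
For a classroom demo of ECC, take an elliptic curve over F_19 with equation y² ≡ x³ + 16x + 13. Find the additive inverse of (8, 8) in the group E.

(8, 11)

-(8, 8) = (8, -8 mod 19) = (8, 11).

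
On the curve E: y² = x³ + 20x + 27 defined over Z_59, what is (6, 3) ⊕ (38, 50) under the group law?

(5, 4)

(6, 3) + (38, 50). λ = (50 - 3)/(38 - 6) ≡ 47/32 mod 59. 32⁻¹ ≡ 24 (mod 59) since 32·24 = 768 ≡ 1, so λ ≡ 7.
  x = λ² - 6 - 38 = 49 - 44 ≡ 5; y = λ·(6 - 5) - 3 ≡ 4. → (5, 4)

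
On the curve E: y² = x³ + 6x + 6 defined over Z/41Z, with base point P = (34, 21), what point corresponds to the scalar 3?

(40, 32)

Repeated addition: build up to 3P.
2P: tangent at (34, 21): λ = (3·34² + 6)/(2·21) ≡ 30/1. 1⁻¹ ≡ 1 (mod 41) since 1·1 = 1 ≡ 1, so λ ≡ 30·1 ≡ 30.
  x = λ² - 34 - 34 = 900 - 68 ≡ 12; y = λ·(34 - 12) - 21 ≡ 24. → (12, 24)
3P: (12, 24) + (34, 21). λ = (21 - 24)/(34 - 12) ≡ 38/22 mod 41. 22⁻¹ ≡ 28 (mod 41), so λ ≡ 39.
  x = λ² - 12 - 34 = 1521 - 46 ≡ 40; y = λ·(12 - 40) - 24 ≡ 32. → (40, 32)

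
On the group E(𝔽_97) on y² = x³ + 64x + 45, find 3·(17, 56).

Write Q = (17, 56).
Repeated addition: build up to 3Q.
2Q: tangent at (17, 56): λ = (3·17² + 64)/(2·56) ≡ 58/15. 15⁻¹ ≡ 13 (mod 97) since 15·13 = 195 ≡ 1, so λ ≡ 58·13 ≡ 75.
  x = λ² - 17 - 17 = 5625 - 34 ≡ 62; y = λ·(17 - 62) - 56 ≡ 61. → (62, 61)
3Q: (62, 61) + (17, 56). λ = (56 - 61)/(17 - 62) ≡ 92/52 mod 97. 52⁻¹ ≡ 28 (mod 97) since 52·28 = 1456 ≡ 1, so λ ≡ 54.
  x = λ² - 62 - 17 = 2916 - 79 ≡ 24; y = λ·(62 - 24) - 61 ≡ 51. → (24, 51)

(24, 51)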